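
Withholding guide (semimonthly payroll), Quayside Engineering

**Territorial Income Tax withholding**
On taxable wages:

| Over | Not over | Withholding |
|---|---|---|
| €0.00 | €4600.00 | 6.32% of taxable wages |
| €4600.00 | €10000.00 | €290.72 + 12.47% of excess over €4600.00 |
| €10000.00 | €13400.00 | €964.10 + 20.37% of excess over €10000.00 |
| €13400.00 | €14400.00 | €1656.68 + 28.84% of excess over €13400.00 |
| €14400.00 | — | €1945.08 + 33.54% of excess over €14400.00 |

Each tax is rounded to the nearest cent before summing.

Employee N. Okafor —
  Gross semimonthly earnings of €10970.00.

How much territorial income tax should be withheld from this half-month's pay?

Territorial Income Tax: taxable = €10970.00
  €964.10 + 20.37% × (€10970.00 − €10000.00) = €964.10 + 20.37% × €970.00 = €1161.69

€1161.69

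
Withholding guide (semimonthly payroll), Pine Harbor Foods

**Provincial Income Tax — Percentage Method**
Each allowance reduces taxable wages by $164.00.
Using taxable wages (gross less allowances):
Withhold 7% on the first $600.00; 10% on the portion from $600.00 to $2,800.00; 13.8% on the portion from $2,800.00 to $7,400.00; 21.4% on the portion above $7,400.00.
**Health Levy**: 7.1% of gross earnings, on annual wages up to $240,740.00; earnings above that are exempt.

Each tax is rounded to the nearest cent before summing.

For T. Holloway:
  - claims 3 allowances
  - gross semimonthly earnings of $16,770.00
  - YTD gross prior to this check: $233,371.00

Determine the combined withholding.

$3,319.89

Provincial Income Tax: taxable = $16,770.00 − 3×$164.00 = $16,278.00
  $896.80 + 21.4% × ($16,278.00 − $7,400.00) = $896.80 + 21.4% × $8,878.00 = $2,796.69
Health Levy: cap $240,740.00 − YTD $233,371.00 = $7,369.00 subject; 7.1% × $7,369.00 = $523.20
Total: $2,796.69 + $523.20 = $3,319.89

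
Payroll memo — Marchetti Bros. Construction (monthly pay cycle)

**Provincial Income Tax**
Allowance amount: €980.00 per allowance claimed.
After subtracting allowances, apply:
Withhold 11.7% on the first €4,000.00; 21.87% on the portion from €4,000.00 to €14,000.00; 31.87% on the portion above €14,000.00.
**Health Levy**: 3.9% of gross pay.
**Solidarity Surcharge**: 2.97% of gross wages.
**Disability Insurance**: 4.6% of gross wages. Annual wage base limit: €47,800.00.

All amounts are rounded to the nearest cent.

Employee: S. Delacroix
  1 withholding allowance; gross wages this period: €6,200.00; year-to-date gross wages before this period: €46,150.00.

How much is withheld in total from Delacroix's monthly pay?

€1,236.65

Provincial Income Tax: taxable = €6,200.00 − 1×€980.00 = €5,220.00
  €468.00 + 21.87% × (€5,220.00 − €4,000.00) = €468.00 + 21.87% × €1,220.00 = €734.81
Health Levy: 3.9% × €6,200.00 = €241.80
Solidarity Surcharge: 2.97% × €6,200.00 = €184.14
Disability Insurance: cap €47,800.00 − YTD €46,150.00 = €1,650.00 subject; 4.6% × €1,650.00 = €75.90
Total: €734.81 + €241.80 + €184.14 + €75.90 = €1,236.65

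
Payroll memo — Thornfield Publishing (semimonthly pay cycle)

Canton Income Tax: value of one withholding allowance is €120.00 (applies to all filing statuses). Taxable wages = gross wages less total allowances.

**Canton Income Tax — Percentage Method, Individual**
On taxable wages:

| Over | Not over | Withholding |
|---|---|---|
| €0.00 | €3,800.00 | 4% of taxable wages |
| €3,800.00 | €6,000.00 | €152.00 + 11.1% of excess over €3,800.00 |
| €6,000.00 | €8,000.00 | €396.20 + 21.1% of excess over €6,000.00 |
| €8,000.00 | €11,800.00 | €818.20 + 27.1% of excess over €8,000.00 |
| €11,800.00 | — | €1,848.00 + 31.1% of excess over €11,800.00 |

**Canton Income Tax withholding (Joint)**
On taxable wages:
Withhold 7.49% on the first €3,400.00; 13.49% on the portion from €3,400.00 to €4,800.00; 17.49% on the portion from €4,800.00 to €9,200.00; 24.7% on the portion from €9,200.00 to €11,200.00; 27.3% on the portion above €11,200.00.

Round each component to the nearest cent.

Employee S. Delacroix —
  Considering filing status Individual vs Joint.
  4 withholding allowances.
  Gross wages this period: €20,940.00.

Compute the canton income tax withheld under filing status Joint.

Canton Income Tax (Joint): taxable = €20,940.00 − 4×€120.00 = €20,460.00
  €1,707.08 + 27.3% × (€20,460.00 − €11,200.00) = €1,707.08 + 27.3% × €9,260.00 = €4,235.06

€4,235.06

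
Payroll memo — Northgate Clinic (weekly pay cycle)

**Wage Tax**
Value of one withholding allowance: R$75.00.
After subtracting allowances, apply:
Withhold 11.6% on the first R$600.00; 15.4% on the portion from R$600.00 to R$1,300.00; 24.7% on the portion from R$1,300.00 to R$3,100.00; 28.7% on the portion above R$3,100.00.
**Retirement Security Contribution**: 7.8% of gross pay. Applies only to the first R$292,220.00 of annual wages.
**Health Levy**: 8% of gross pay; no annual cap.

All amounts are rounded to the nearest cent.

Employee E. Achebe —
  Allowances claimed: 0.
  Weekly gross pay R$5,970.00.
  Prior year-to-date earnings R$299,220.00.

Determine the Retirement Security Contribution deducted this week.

R$0.00

Retirement Security Contribution: YTD R$299,220.00 ≥ cap R$292,220.00 → R$0.00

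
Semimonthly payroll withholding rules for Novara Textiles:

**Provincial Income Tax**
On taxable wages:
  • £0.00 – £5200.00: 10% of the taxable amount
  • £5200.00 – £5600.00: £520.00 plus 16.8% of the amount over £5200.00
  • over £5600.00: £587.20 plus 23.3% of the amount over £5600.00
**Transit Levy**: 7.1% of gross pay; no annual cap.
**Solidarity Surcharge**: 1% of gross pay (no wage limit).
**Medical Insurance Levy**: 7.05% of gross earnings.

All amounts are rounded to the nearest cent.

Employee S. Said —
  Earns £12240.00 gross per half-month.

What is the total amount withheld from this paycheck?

£3988.68

Provincial Income Tax: taxable = £12240.00
  £587.20 + 23.3% × (£12240.00 − £5600.00) = £587.20 + 23.3% × £6640.00 = £2134.32
Transit Levy: 7.1% × £12240.00 = £869.04
Solidarity Surcharge: 1% × £12240.00 = £122.40
Medical Insurance Levy: 7.05% × £12240.00 = £862.92
Total: £2134.32 + £869.04 + £122.40 + £862.92 = £3988.68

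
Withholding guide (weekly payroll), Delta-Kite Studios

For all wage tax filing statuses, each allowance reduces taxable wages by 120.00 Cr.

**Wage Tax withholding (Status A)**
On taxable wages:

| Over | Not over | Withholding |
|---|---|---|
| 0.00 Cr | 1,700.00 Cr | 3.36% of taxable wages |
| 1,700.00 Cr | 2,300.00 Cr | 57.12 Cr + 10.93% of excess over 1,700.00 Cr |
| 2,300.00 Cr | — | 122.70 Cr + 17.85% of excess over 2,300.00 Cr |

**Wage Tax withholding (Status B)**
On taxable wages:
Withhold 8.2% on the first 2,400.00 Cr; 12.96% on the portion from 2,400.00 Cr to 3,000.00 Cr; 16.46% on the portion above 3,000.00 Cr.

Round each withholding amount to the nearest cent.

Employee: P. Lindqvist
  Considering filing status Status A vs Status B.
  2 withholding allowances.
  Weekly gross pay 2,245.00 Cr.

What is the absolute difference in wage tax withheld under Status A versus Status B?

73.95 Cr

Wage Tax (Status A): taxable = 2,245.00 Cr − 2×120.00 Cr = 2,005.00 Cr
  57.12 Cr + 10.93% × (2,005.00 Cr − 1,700.00 Cr) = 57.12 Cr + 10.93% × 305.00 Cr = 90.46 Cr
Wage Tax (Status B): taxable = 2,245.00 Cr − 2×120.00 Cr = 2,005.00 Cr
  8.2% × 2,005.00 Cr = 164.41 Cr
Difference: |90.46 Cr − 164.41 Cr| = 73.95 Cr (higher under Status B)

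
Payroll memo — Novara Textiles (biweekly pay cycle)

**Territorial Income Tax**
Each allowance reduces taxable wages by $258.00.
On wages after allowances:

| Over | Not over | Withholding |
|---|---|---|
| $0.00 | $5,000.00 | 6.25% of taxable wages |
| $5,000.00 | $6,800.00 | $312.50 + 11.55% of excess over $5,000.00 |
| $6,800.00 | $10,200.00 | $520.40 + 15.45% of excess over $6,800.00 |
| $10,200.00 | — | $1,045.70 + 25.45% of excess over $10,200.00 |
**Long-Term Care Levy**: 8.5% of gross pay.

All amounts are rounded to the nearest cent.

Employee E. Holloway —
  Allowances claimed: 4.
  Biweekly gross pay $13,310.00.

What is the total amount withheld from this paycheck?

Territorial Income Tax: taxable = $13,310.00 − 4×$258.00 = $12,278.00
  $1,045.70 + 25.45% × ($12,278.00 − $10,200.00) = $1,045.70 + 25.45% × $2,078.00 = $1,574.55
Long-Term Care Levy: 8.5% × $13,310.00 = $1,131.35
Total: $1,574.55 + $1,131.35 = $2,705.90

$2,705.90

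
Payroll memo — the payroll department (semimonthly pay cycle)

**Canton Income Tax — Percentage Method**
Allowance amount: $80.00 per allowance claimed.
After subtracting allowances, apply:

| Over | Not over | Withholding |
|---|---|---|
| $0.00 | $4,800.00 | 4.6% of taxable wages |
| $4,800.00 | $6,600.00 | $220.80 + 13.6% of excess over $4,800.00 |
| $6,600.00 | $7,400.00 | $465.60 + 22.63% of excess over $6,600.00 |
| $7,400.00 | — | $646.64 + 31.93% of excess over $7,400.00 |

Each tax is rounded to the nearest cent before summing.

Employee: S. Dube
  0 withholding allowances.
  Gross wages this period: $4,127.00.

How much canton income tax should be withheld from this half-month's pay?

$189.84

Canton Income Tax: taxable = $4,127.00
  4.6% × $4,127.00 = $189.84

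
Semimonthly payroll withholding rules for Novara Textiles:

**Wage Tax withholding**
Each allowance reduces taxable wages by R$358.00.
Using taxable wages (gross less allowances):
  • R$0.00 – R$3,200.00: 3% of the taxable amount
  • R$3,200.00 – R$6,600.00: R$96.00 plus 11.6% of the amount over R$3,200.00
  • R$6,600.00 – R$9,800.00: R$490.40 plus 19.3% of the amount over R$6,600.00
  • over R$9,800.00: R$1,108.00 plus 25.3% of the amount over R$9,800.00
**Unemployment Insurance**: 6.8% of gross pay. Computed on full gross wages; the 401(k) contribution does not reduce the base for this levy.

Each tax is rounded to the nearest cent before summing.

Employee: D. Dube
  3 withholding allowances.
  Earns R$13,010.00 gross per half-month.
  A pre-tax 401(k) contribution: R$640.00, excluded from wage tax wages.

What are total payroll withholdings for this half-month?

R$2,371.17

Wage Tax: taxable = R$13,010.00 − R$640.00 − 3×R$358.00 = R$11,296.00
  R$1,108.00 + 25.3% × (R$11,296.00 − R$9,800.00) = R$1,108.00 + 25.3% × R$1,496.00 = R$1,486.49
Unemployment Insurance: 6.8% × R$13,010.00 = R$884.68
Total: R$1,486.49 + R$884.68 = R$2,371.17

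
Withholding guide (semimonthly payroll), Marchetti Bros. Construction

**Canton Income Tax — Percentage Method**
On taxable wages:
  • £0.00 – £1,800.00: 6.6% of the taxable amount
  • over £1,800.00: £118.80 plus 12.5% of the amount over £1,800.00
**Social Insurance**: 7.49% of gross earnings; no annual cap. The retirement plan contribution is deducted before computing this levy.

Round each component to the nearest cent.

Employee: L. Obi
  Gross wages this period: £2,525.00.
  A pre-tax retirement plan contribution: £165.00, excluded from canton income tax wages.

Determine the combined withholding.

Canton Income Tax: taxable = £2,525.00 − £165.00 = £2,360.00
  £118.80 + 12.5% × (£2,360.00 − £1,800.00) = £118.80 + 12.5% × £560.00 = £188.80
Social Insurance: 7.49% × £2,360.00 = £176.76
Total: £188.80 + £176.76 = £365.56

£365.56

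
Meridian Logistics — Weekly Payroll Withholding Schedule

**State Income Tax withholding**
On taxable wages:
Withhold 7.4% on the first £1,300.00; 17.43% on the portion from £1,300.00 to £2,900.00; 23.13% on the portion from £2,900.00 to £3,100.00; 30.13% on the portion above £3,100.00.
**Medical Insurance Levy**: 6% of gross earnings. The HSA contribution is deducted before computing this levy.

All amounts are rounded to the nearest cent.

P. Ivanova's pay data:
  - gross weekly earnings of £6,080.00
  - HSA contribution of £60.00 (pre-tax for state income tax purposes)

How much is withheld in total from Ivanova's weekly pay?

State Income Tax: taxable = £6,080.00 − £60.00 = £6,020.00
  £421.34 + 30.13% × (£6,020.00 − £3,100.00) = £421.34 + 30.13% × £2,920.00 = £1,301.14
Medical Insurance Levy: 6% × £6,020.00 = £361.20
Total: £1,301.14 + £361.20 = £1,662.34

£1,662.34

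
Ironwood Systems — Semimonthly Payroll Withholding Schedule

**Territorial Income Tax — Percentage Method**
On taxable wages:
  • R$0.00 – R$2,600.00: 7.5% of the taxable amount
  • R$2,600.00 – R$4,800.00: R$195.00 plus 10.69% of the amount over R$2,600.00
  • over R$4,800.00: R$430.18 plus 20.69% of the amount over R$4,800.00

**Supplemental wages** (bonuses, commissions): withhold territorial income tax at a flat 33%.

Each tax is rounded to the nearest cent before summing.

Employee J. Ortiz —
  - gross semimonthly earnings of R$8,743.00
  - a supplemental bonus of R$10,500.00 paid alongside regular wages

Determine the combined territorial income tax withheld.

R$4,710.99

Territorial Income Tax: taxable = R$8,743.00
  R$430.18 + 20.69% × (R$8,743.00 − R$4,800.00) = R$430.18 + 20.69% × R$3,943.00 = R$1,245.99
Supplemental (33% flat on bonus): 33% × R$10,500.00 = R$3,465.00
Total territorial income tax: R$1,245.99 + R$3,465.00 = R$4,710.99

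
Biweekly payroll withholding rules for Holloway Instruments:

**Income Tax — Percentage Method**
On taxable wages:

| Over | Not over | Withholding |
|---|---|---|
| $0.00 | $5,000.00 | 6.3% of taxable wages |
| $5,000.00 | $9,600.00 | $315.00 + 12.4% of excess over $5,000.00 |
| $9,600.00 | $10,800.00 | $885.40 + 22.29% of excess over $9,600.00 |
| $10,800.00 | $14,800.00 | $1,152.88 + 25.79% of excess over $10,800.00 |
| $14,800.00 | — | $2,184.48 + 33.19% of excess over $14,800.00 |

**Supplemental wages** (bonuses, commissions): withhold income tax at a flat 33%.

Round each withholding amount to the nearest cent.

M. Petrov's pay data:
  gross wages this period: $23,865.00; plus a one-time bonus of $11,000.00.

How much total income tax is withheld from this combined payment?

$8,823.15

Income Tax: taxable = $23,865.00
  $2,184.48 + 33.19% × ($23,865.00 − $14,800.00) = $2,184.48 + 33.19% × $9,065.00 = $5,193.15
Supplemental (33% flat on bonus): 33% × $11,000.00 = $3,630.00
Total income tax: $5,193.15 + $3,630.00 = $8,823.15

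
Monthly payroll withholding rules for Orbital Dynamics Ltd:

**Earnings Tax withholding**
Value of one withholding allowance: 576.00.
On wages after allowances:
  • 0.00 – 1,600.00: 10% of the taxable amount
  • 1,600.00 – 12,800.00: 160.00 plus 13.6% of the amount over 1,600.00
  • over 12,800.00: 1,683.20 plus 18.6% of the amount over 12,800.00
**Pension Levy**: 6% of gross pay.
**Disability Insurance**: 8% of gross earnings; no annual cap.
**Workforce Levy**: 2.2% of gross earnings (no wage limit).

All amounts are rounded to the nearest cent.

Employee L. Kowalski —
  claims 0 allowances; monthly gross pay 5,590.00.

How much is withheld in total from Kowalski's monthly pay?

Earnings Tax: taxable = 5,590.00
  160.00 + 13.6% × (5,590.00 − 1,600.00) = 160.00 + 13.6% × 3,990.00 = 702.64
Pension Levy: 6% × 5,590.00 = 335.40
Disability Insurance: 8% × 5,590.00 = 447.20
Workforce Levy: 2.2% × 5,590.00 = 122.98
Total: 702.64 + 335.40 + 447.20 + 122.98 = 1,608.22

1,608.22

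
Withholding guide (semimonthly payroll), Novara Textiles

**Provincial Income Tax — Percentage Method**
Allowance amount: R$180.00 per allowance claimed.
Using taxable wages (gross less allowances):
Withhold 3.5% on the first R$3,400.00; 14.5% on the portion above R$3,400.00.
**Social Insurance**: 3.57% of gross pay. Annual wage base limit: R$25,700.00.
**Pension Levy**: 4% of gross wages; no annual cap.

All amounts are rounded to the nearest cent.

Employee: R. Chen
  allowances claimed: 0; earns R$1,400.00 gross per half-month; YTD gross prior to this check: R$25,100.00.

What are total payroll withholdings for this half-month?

Provincial Income Tax: taxable = R$1,400.00
  3.5% × R$1,400.00 = R$49.00
Social Insurance: cap R$25,700.00 − YTD R$25,100.00 = R$600.00 subject; 3.57% × R$600.00 = R$21.42
Pension Levy: 4% × R$1,400.00 = R$56.00
Total: R$49.00 + R$21.42 + R$56.00 = R$126.42

R$126.42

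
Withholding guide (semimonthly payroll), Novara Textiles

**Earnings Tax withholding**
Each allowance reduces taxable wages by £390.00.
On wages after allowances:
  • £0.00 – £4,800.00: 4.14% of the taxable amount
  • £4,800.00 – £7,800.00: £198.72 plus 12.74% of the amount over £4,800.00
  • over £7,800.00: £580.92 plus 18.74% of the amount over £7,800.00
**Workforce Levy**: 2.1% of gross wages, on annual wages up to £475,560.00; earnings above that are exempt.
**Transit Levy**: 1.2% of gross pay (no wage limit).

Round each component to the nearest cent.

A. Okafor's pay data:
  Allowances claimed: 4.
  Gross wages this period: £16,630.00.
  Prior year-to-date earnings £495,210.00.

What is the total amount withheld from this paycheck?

Earnings Tax: taxable = £16,630.00 − 4×£390.00 = £15,070.00
  £580.92 + 18.74% × (£15,070.00 − £7,800.00) = £580.92 + 18.74% × £7,270.00 = £1,943.32
Workforce Levy: YTD £495,210.00 ≥ cap £475,560.00 → £0.00
Transit Levy: 1.2% × £16,630.00 = £199.56
Total: £1,943.32 + £0.00 + £199.56 = £2,142.88

£2,142.88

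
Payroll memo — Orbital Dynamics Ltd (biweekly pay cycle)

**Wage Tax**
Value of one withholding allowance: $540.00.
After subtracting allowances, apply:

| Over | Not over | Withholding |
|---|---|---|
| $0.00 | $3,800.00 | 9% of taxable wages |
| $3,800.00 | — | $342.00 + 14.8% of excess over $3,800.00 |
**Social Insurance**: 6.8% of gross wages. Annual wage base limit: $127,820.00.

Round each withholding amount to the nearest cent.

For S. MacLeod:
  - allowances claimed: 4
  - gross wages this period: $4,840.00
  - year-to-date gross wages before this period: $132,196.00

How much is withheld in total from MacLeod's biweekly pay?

Wage Tax: taxable = $4,840.00 − 4×$540.00 = $2,680.00
  9% × $2,680.00 = $241.20
Social Insurance: YTD $132,196.00 ≥ cap $127,820.00 → $0.00
Total: $241.20 + $0.00 = $241.20

$241.20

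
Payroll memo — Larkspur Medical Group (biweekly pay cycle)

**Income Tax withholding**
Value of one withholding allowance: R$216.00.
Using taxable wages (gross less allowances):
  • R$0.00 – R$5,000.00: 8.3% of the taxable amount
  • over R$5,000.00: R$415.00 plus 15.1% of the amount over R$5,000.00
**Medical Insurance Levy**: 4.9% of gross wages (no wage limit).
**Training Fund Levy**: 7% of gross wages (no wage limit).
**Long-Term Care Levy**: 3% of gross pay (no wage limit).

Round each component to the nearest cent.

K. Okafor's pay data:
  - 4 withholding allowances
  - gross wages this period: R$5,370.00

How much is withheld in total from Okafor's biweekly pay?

R$1,174.13

Income Tax: taxable = R$5,370.00 − 4×R$216.00 = R$4,506.00
  8.3% × R$4,506.00 = R$374.00
Medical Insurance Levy: 4.9% × R$5,370.00 = R$263.13
Training Fund Levy: 7% × R$5,370.00 = R$375.90
Long-Term Care Levy: 3% × R$5,370.00 = R$161.10
Total: R$374.00 + R$263.13 + R$375.90 + R$161.10 = R$1,174.13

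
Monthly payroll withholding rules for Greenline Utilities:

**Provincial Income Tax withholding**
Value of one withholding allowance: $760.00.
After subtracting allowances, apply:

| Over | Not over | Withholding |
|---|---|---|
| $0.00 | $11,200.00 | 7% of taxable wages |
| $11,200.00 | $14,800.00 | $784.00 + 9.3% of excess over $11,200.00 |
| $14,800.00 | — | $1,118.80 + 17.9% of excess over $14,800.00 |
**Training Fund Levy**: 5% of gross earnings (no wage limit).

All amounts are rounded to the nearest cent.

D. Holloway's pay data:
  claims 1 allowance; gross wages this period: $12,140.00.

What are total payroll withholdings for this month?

Provincial Income Tax: taxable = $12,140.00 − 1×$760.00 = $11,380.00
  $784.00 + 9.3% × ($11,380.00 − $11,200.00) = $784.00 + 9.3% × $180.00 = $800.74
Training Fund Levy: 5% × $12,140.00 = $607.00
Total: $800.74 + $607.00 = $1,407.74

$1,407.74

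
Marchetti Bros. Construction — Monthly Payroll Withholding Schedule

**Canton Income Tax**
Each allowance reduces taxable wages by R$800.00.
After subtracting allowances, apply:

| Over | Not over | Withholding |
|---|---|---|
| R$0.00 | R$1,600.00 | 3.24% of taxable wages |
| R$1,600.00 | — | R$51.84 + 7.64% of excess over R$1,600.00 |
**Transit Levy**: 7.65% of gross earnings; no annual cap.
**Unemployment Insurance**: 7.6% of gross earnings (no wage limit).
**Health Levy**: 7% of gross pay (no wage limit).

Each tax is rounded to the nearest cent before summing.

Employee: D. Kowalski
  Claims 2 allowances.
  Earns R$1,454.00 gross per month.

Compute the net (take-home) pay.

R$1,130.49

Canton Income Tax: taxable = R$1,454.00 − 2×R$800.00 = R$-146.00
  Taxable ≤ 0 → R$0.00
Transit Levy: 7.65% × R$1,454.00 = R$111.23
Unemployment Insurance: 7.6% × R$1,454.00 = R$110.50
Health Levy: 7% × R$1,454.00 = R$101.78
Total withheld: R$0.00 + R$111.23 + R$110.50 + R$101.78 = R$323.51
Net pay: R$1,454.00 − R$323.51 = R$1,130.49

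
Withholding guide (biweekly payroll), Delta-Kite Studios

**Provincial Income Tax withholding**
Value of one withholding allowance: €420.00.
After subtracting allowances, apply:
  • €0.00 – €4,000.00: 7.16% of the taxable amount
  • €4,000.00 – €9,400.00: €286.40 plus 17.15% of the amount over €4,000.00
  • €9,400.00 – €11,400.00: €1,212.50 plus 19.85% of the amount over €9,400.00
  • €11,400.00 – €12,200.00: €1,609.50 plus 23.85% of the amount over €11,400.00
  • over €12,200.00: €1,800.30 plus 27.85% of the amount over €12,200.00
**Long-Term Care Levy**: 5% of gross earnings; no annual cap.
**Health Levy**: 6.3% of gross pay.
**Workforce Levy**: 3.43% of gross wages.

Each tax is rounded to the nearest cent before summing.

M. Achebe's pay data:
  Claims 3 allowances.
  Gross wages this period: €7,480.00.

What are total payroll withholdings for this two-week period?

Provincial Income Tax: taxable = €7,480.00 − 3×€420.00 = €6,220.00
  €286.40 + 17.15% × (€6,220.00 − €4,000.00) = €286.40 + 17.15% × €2,220.00 = €667.13
Long-Term Care Levy: 5% × €7,480.00 = €374.00
Health Levy: 6.3% × €7,480.00 = €471.24
Workforce Levy: 3.43% × €7,480.00 = €256.56
Total: €667.13 + €374.00 + €471.24 + €256.56 = €1,768.93

€1,768.93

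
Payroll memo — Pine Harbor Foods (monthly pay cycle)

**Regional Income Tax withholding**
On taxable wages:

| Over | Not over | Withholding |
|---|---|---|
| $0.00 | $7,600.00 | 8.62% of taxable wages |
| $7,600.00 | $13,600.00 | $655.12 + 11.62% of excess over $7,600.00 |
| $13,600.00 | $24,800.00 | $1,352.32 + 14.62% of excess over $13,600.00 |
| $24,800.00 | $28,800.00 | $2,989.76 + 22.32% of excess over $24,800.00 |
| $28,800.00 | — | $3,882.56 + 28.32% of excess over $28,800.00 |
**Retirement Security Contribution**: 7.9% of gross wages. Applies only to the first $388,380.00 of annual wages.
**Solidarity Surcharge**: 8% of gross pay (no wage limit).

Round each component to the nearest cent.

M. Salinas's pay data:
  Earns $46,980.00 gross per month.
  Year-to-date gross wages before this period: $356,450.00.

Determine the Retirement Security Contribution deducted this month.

$2,522.47

Retirement Security Contribution: cap $388,380.00 − YTD $356,450.00 = $31,930.00 subject; 7.9% × $31,930.00 = $2,522.47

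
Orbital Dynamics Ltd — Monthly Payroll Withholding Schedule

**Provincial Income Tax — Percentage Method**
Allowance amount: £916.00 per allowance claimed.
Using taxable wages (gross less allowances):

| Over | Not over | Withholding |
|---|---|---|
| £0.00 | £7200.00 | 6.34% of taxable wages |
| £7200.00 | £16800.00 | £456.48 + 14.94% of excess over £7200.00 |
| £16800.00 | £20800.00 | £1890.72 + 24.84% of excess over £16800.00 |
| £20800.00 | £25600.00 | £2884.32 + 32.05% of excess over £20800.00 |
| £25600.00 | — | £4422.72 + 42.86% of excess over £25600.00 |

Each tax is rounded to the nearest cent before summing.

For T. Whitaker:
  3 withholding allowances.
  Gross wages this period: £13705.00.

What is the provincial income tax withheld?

£1017.78

Provincial Income Tax: taxable = £13705.00 − 3×£916.00 = £10957.00
  £456.48 + 14.94% × (£10957.00 − £7200.00) = £456.48 + 14.94% × £3757.00 = £1017.78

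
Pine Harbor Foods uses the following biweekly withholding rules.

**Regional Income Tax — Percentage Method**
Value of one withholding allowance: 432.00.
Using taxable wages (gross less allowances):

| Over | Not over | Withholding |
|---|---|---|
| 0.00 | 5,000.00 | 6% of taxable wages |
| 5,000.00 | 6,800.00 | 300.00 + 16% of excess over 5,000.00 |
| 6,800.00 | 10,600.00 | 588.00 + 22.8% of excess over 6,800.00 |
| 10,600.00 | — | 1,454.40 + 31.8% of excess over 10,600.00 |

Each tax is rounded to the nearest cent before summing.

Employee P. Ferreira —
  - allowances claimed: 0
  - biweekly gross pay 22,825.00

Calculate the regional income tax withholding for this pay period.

Regional Income Tax: taxable = 22,825.00
  1,454.40 + 31.8% × (22,825.00 − 10,600.00) = 1,454.40 + 31.8% × 12,225.00 = 5,341.95

5,341.95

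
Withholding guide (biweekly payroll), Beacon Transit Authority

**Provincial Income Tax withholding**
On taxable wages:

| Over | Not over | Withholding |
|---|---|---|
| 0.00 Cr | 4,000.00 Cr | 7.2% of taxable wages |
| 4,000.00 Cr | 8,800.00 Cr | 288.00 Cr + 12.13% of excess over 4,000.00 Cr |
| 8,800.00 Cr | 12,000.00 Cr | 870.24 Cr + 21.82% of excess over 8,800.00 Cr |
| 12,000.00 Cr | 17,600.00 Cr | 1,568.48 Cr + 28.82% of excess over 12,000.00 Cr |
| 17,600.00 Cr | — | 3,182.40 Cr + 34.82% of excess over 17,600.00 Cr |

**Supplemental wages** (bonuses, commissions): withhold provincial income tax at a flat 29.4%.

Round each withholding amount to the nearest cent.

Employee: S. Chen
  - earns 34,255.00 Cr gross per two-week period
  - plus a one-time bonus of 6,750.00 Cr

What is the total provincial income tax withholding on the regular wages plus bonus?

10,966.17 Cr

Provincial Income Tax: taxable = 34,255.00 Cr
  3,182.40 Cr + 34.82% × (34,255.00 Cr − 17,600.00 Cr) = 3,182.40 Cr + 34.82% × 16,655.00 Cr = 8,981.67 Cr
Supplemental (29.4% flat on bonus): 29.4% × 6,750.00 Cr = 1,984.50 Cr
Total provincial income tax: 8,981.67 Cr + 1,984.50 Cr = 10,966.17 Cr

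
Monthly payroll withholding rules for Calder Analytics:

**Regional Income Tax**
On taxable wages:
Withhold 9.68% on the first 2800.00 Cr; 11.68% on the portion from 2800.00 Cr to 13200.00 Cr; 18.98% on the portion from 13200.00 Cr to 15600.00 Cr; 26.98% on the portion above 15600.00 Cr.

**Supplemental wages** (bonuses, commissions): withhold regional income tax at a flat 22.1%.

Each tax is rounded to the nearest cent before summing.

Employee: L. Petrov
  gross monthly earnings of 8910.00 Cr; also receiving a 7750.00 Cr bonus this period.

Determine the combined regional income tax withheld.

2697.44 Cr

Regional Income Tax: taxable = 8910.00 Cr
  271.04 Cr + 11.68% × (8910.00 Cr − 2800.00 Cr) = 271.04 Cr + 11.68% × 6110.00 Cr = 984.69 Cr
Supplemental (22.1% flat on bonus): 22.1% × 7750.00 Cr = 1712.75 Cr
Total regional income tax: 984.69 Cr + 1712.75 Cr = 2697.44 Cr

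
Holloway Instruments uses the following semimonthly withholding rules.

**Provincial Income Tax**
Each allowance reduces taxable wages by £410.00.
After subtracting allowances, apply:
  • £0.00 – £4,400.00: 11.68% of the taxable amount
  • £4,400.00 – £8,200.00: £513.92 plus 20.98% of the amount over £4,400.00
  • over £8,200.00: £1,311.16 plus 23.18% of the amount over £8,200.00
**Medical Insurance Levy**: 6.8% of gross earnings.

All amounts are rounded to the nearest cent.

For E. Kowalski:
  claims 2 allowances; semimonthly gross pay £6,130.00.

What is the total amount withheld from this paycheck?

£1,121.68

Provincial Income Tax: taxable = £6,130.00 − 2×£410.00 = £5,310.00
  £513.92 + 20.98% × (£5,310.00 − £4,400.00) = £513.92 + 20.98% × £910.00 = £704.84
Medical Insurance Levy: 6.8% × £6,130.00 = £416.84
Total: £704.84 + £416.84 = £1,121.68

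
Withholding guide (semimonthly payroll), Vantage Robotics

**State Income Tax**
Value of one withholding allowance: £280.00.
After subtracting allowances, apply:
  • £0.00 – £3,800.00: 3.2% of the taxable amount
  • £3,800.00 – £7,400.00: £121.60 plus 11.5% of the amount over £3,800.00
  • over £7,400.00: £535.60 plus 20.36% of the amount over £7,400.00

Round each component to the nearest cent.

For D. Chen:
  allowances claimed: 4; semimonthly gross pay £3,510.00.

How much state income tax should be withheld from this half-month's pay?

State Income Tax: taxable = £3,510.00 − 4×£280.00 = £2,390.00
  3.2% × £2,390.00 = £76.48

£76.48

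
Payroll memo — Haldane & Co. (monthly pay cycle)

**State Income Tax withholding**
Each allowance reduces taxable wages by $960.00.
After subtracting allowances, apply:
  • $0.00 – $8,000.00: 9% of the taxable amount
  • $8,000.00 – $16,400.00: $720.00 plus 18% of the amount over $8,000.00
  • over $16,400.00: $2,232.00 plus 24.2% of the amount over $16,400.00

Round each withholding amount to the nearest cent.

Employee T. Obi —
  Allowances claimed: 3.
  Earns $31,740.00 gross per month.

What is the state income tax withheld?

$5,247.32

State Income Tax: taxable = $31,740.00 − 3×$960.00 = $28,860.00
  $2,232.00 + 24.2% × ($28,860.00 − $16,400.00) = $2,232.00 + 24.2% × $12,460.00 = $5,247.32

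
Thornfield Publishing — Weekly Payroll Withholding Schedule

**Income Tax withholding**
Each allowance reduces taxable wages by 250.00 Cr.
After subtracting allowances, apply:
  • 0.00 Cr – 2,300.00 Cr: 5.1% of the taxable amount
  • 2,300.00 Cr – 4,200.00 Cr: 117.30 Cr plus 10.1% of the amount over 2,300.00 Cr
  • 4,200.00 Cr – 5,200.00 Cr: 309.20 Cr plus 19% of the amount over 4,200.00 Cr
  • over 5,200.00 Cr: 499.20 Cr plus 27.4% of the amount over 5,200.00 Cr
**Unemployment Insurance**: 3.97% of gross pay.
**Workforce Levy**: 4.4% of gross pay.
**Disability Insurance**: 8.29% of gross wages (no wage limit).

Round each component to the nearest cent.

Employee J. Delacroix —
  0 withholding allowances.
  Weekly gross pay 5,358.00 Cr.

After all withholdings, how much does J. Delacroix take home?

3,922.87 Cr

Income Tax: taxable = 5,358.00 Cr
  499.20 Cr + 27.4% × (5,358.00 Cr − 5,200.00 Cr) = 499.20 Cr + 27.4% × 158.00 Cr = 542.49 Cr
Unemployment Insurance: 3.97% × 5,358.00 Cr = 212.71 Cr
Workforce Levy: 4.4% × 5,358.00 Cr = 235.75 Cr
Disability Insurance: 8.29% × 5,358.00 Cr = 444.18 Cr
Total withheld: 542.49 Cr + 212.71 Cr + 235.75 Cr + 444.18 Cr = 1,435.13 Cr
Net pay: 5,358.00 Cr − 1,435.13 Cr = 3,922.87 Cr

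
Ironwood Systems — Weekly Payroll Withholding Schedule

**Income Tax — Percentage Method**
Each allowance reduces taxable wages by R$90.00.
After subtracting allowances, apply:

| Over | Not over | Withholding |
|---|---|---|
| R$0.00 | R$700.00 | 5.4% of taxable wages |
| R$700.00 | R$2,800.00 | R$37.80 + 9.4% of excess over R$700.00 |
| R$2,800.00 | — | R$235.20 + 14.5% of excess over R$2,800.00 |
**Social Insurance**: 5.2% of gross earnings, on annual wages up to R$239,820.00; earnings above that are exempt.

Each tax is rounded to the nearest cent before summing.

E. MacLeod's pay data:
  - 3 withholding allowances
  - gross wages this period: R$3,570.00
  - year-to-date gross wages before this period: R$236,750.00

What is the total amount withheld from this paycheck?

Income Tax: taxable = R$3,570.00 − 3×R$90.00 = R$3,300.00
  R$235.20 + 14.5% × (R$3,300.00 − R$2,800.00) = R$235.20 + 14.5% × R$500.00 = R$307.70
Social Insurance: cap R$239,820.00 − YTD R$236,750.00 = R$3,070.00 subject; 5.2% × R$3,070.00 = R$159.64
Total: R$307.70 + R$159.64 = R$467.34

R$467.34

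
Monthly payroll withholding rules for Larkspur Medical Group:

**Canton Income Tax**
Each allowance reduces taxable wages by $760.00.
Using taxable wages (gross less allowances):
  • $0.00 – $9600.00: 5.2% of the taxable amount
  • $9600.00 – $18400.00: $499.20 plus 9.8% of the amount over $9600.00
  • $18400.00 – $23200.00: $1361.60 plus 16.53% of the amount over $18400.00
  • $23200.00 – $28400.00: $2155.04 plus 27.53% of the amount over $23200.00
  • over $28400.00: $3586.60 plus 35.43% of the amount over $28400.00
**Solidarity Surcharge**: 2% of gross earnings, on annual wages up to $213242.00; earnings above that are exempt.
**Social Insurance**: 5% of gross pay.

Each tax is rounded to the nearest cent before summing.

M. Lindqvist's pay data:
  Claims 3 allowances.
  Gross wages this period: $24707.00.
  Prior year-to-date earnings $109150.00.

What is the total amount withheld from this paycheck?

Canton Income Tax: taxable = $24707.00 − 3×$760.00 = $22427.00
  $1361.60 + 16.53% × ($22427.00 − $18400.00) = $1361.60 + 16.53% × $4027.00 = $2027.26
Solidarity Surcharge: 2% × $24707.00 = $494.14
Social Insurance: 5% × $24707.00 = $1235.35
Total: $2027.26 + $494.14 + $1235.35 = $3756.75

$3756.75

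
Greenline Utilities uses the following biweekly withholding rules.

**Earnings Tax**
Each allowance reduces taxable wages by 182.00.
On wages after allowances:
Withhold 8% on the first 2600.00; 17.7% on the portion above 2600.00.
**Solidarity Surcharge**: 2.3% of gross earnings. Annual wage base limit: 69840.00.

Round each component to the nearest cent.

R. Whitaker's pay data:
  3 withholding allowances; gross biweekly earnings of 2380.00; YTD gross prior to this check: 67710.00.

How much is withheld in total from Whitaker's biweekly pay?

Earnings Tax: taxable = 2380.00 − 3×182.00 = 1834.00
  8% × 1834.00 = 146.72
Solidarity Surcharge: cap 69840.00 − YTD 67710.00 = 2130.00 subject; 2.3% × 2130.00 = 48.99
Total: 146.72 + 48.99 = 195.71

195.71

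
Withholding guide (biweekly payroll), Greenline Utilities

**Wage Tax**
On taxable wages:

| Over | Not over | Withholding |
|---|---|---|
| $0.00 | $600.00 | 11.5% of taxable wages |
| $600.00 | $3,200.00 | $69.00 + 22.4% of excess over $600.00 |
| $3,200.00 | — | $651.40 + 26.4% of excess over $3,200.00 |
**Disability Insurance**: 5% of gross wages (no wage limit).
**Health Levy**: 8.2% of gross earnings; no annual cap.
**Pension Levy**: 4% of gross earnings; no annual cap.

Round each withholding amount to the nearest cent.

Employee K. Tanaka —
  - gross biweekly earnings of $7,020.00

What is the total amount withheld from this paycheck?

$2,867.32

Wage Tax: taxable = $7,020.00
  $651.40 + 26.4% × ($7,020.00 − $3,200.00) = $651.40 + 26.4% × $3,820.00 = $1,659.88
Disability Insurance: 5% × $7,020.00 = $351.00
Health Levy: 8.2% × $7,020.00 = $575.64
Pension Levy: 4% × $7,020.00 = $280.80
Total: $1,659.88 + $351.00 + $575.64 + $280.80 = $2,867.32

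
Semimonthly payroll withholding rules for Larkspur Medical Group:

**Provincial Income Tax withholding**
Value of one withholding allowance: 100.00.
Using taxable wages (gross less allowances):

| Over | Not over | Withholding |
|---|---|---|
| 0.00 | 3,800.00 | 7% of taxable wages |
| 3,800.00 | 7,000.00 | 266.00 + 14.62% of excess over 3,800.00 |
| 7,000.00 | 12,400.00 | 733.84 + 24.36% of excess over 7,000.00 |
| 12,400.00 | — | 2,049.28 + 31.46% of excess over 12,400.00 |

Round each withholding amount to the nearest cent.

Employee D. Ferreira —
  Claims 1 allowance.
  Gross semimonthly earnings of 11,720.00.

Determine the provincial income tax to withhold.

1,859.27

Provincial Income Tax: taxable = 11,720.00 − 1×100.00 = 11,620.00
  733.84 + 24.36% × (11,620.00 − 7,000.00) = 733.84 + 24.36% × 4,620.00 = 1,859.27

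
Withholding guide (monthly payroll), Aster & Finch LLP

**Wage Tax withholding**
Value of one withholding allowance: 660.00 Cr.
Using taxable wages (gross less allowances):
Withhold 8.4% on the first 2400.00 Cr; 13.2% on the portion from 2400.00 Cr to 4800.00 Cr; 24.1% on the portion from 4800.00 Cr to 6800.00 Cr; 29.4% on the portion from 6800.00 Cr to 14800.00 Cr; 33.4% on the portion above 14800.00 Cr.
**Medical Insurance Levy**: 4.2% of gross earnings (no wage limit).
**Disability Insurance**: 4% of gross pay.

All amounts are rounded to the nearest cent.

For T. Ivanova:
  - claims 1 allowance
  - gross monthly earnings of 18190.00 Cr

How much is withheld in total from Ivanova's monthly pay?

5755.80 Cr

Wage Tax: taxable = 18190.00 Cr − 1×660.00 Cr = 17530.00 Cr
  3352.40 Cr + 33.4% × (17530.00 Cr − 14800.00 Cr) = 3352.40 Cr + 33.4% × 2730.00 Cr = 4264.22 Cr
Medical Insurance Levy: 4.2% × 18190.00 Cr = 763.98 Cr
Disability Insurance: 4% × 18190.00 Cr = 727.60 Cr
Total: 4264.22 Cr + 763.98 Cr + 727.60 Cr = 5755.80 Cr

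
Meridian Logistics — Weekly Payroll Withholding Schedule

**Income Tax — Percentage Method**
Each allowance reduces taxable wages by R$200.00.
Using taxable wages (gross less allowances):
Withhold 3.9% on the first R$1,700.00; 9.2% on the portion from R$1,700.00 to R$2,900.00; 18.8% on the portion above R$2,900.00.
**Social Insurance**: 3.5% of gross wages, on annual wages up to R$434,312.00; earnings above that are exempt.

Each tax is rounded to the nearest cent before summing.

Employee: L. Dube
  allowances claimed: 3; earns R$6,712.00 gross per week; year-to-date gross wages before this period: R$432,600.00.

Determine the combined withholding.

Income Tax: taxable = R$6,712.00 − 3×R$200.00 = R$6,112.00
  R$176.70 + 18.8% × (R$6,112.00 − R$2,900.00) = R$176.70 + 18.8% × R$3,212.00 = R$780.56
Social Insurance: cap R$434,312.00 − YTD R$432,600.00 = R$1,712.00 subject; 3.5% × R$1,712.00 = R$59.92
Total: R$780.56 + R$59.92 = R$840.48

R$840.48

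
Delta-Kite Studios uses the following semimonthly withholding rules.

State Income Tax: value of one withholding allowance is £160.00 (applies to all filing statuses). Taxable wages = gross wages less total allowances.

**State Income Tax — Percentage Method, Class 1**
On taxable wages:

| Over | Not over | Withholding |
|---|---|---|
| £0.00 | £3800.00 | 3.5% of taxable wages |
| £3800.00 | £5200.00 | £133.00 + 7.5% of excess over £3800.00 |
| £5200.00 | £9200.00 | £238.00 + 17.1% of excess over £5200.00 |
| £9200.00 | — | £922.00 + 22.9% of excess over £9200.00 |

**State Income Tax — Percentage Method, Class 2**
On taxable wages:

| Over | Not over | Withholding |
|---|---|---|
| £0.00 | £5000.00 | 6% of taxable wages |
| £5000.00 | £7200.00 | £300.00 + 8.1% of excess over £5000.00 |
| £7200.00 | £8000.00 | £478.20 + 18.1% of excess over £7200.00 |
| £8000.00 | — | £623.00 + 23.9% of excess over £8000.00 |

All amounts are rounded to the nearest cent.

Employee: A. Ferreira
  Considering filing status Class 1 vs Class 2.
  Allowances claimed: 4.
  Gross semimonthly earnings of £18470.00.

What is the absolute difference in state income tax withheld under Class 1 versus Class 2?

£74.10

State Income Tax (Class 1): taxable = £18470.00 − 4×£160.00 = £17830.00
  £922.00 + 22.9% × (£17830.00 − £9200.00) = £922.00 + 22.9% × £8630.00 = £2898.27
State Income Tax (Class 2): taxable = £18470.00 − 4×£160.00 = £17830.00
  £623.00 + 23.9% × (£17830.00 − £8000.00) = £623.00 + 23.9% × £9830.00 = £2972.37
Difference: |£2898.27 − £2972.37| = £74.10 (higher under Class 2)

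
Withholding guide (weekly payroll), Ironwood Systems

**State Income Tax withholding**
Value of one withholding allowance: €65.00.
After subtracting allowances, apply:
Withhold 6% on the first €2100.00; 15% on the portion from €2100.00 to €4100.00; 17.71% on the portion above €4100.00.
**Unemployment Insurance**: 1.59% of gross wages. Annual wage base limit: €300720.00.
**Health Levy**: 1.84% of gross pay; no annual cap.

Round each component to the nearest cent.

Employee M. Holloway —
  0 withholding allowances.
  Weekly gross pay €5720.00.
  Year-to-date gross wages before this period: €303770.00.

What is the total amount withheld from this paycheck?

€818.15

State Income Tax: taxable = €5720.00
  €426.00 + 17.71% × (€5720.00 − €4100.00) = €426.00 + 17.71% × €1620.00 = €712.90
Unemployment Insurance: YTD €303770.00 ≥ cap €300720.00 → €0.00
Health Levy: 1.84% × €5720.00 = €105.25
Total: €712.90 + €0.00 + €105.25 = €818.15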